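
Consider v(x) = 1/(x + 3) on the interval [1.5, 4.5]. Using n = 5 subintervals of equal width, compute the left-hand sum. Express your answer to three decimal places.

0.538

Δx = (4.5 − 1.5)/5 = 0.6.
Left endpoints: 1.5, 2.1, 2.7, 3.3, 3.9.
v(1.5) = 2/9, v(2.1) = 10/51, v(2.7) = 10/57, v(3.3) = 10/63, v(3.9) = 10/69.
Sum = Δx · [v(1.5) + v(2.1) + v(2.7) + v(3.3) + v(3.9)].
Sum ≈ 0.538.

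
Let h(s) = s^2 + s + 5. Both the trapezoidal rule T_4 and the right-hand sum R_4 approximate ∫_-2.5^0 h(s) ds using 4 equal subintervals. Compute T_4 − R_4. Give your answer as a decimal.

T_4 = 14.74609375.
R_4 = 13.57421875.
T_4 − R_4 = 1.171875.

1.171875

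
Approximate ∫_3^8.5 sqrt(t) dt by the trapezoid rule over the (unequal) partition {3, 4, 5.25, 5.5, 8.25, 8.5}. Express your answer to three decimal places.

Subinterval widths: 1, 1.25, 0.25, 2.75, 0.25.
f(3) ≈ 1.732, f(4) ≈ 2.000, f(5.25) ≈ 2.291, f(5.5) ≈ 2.345, f(8.25) ≈ 2.872, f(8.5) ≈ 2.915.
On each subinterval the trapezoid contributes (Δt_i/2)·[f(t_{i-1}) + f(t_i)].
Sum ≈ 13.025.

13.025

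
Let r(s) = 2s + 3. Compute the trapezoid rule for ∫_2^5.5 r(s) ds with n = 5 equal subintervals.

Δs = (5.5 − 2)/5 = 0.7.
r(2) = 7, r(2.7) = 8.4, r(3.4) = 9.8, r(4.1) = 11.2, r(4.8) = 12.6, r(5.5) = 14.
T_5 = (Δs/2)·[r(s_0) + 2r(s_1) + ... + 2r(s_{4}) + r(s_5)].
Sum = 36.75.

36.75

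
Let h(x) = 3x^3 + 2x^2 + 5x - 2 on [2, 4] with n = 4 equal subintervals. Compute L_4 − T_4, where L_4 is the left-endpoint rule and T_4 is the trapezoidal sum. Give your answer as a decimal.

L_4 = 195.25.
T_4 = 245.75.
L_4 − T_4 = -50.5.

-50.5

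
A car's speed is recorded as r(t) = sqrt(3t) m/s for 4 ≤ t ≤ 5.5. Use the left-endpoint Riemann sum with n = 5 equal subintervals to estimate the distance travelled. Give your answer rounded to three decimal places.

Δt = (5.5 − 4)/5 = 0.3.
Left endpoints: 4, 4.3, 4.6, 4.9, 5.2.
r(4) ≈ 3.464, r(4.3) ≈ 3.592, r(4.6) ≈ 3.715, r(4.9) ≈ 3.834, r(5.2) ≈ 3.950.
Sum = Δt · [r(4) + r(4.3) + r(4.6) + r(4.9) + r(5.2)].
Sum ≈ 5.566.

5.566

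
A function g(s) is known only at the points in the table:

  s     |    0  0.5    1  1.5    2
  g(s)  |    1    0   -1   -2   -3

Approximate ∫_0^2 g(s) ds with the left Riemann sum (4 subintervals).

Δs = 0.5.
Sum = 0.5·[1 + 0 + (-1) + (-2)] = -1.

-1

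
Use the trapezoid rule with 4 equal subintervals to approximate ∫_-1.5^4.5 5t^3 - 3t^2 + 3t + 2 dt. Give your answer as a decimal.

494.625

Δt = (4.5 − (-1.5))/4 = 1.5.
f(-1.5) = -26.125, f(0) = 2, f(1.5) = 16.625, f(3) = 119, f(4.5) = 410.375.
T_4 = (Δt/2)·[f(t_0) + 2f(t_1) + 2f(t_2) + 2f(t_3) + f(t_4)].
Sum = 494.625.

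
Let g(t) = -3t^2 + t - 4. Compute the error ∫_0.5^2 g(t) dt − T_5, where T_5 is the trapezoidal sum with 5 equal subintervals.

Exact integral: ∫_0.5^2 g(t) dt = -12.
T_5 = -12.0675.
Error = -12 − (-12.0675) = 0.0675.

0.0675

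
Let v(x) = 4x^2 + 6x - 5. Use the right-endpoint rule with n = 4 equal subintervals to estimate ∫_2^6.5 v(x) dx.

552.796875

Δx = (6.5 − 2)/4 = 1.125.
Right endpoints: 3.125, 4.25, 5.375, 6.5.
v(3.125) = 52.8125, v(4.25) = 92.75, v(5.375) = 142.8125, v(6.5) = 203.
Sum = Δx · [v(3.125) + v(4.25) + v(5.375) + v(6.5)].
Sum = 552.796875.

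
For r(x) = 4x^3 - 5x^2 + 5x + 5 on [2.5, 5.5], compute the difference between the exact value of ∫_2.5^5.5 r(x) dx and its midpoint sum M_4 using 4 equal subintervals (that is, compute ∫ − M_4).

6.046875

Exact integral: ∫_2.5^5.5 r(x) dx = 699.75.
M_4 = 693.703125.
Error = 699.75 − 693.703125 = 6.046875.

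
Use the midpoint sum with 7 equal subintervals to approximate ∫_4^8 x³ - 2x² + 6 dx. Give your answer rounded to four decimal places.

Δx = (8 − 4)/7 = 4/7.
Midpoints: 30/7, 34/7, 38/7, 6, 46/7, 50/7, 54/7.
f(30/7) = 16458/343, f(34/7) = 25178/343, f(38/7) = 36714/343, f(6) = 150, f(46/7) = 69770/343, f(50/7) = 92058/343, f(54/7) = 118698/343.
Sum = Δx · [f(30/7) + f(34/7) + f(38/7) + ...].
Sum ≈ 683.5918.

683.5918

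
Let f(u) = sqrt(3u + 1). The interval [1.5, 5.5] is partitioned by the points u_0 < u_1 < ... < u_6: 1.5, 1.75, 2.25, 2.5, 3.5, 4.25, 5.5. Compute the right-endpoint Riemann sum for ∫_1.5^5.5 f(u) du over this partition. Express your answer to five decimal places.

Subinterval widths: 0.25, 0.5, 0.25, 1, 0.75, 1.25.
Right endpoints: 1.75, 2.25, 2.5, 3.5, 4.25, 5.5.
f(1.75) ≈ 2.50000, f(2.25) ≈ 2.78388, f(2.5) ≈ 2.91548, f(3.5) ≈ 3.39116, f(4.25) ≈ 3.70810, f(5.5) ≈ 4.18330.
Sum = Σ Δu_i · f(u_i).
Sum ≈ 14.14717.

14.14717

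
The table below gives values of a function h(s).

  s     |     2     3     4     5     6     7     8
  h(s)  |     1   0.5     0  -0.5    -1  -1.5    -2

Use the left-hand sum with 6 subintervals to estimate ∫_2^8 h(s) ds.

-1.5

Δs = 1.
Sum = 1·[1 + 0.5 + 0 + (-0.5) + (-1) + (-1.5)] = -1.5.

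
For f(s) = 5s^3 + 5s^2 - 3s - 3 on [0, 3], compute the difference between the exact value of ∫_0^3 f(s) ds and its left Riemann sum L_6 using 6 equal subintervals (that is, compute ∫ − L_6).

39.3125

Exact integral: ∫_0^3 f(s) ds = 123.75.
L_6 = 84.4375.
Error = 123.75 − 84.4375 = 39.3125.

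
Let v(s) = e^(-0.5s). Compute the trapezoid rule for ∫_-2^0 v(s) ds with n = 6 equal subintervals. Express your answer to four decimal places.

3.4445

Δs = (0 − (-2))/6 = 1/3.
v(-2) ≈ 2.7183, v(-5/3) ≈ 2.3010, v(-4/3) ≈ 1.9477, v(-1) ≈ 1.6487, v(-2/3) ≈ 1.3956, v(-1/3) ≈ 1.1814, v(0) ≈ 1.0000.
T_6 = (Δs/2)·[v(s_0) + 2v(s_1) + ... + 2v(s_{5}) + v(s_6)].
Sum ≈ 3.4445.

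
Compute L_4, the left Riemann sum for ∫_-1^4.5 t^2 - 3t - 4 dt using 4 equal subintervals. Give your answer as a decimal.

-20.32421875

Δt = (4.5 − (-1))/4 = 1.375.
Left endpoints: -1, 0.375, 1.75, 3.125.
f(-1) = 0, f(0.375) = -4.984375, f(1.75) = -6.1875, f(3.125) = -3.609375.
Sum = Δt · [f(-1) + f(0.375) + f(1.75) + f(3.125)].
Sum = -20.32421875.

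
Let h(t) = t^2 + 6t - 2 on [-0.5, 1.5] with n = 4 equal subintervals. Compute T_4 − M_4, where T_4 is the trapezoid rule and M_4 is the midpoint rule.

T_4 = 3.25.
M_4 = 3.125.
T_4 − M_4 = 0.125.

0.125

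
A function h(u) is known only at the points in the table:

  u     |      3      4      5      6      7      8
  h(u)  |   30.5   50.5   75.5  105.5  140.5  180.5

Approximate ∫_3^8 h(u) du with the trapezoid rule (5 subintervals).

477.5

Δu = 1.
T_5 = (1/2)·[30.5 + 2·50.5 + 2·75.5 + 2·105.5 + 2·140.5 + 180.5] = 477.5.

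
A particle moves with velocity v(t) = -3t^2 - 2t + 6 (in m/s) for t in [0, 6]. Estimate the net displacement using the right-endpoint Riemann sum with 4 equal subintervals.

-312.75

Δt = (6 − 0)/4 = 1.5.
Right endpoints: 1.5, 3, 4.5, 6.
v(1.5) = -3.75, v(3) = -27, v(4.5) = -63.75, v(6) = -114.
Sum = Δt · [v(1.5) + v(3) + v(4.5) + v(6)].
Sum = -312.75.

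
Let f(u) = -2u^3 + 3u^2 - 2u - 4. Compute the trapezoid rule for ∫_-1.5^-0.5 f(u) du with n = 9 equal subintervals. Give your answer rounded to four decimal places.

Δu = (-0.5 − (-1.5))/9 = 1/9.
f(-1.5) = 12.5, f(-25/18) = 7234/729, f(-23/18) = 11119/1458, f(-7/6) = 151/27, f(-19/18) = 5549/1458, f(-17/18) = 1640/729, f(-5/6) = 49/54, f(-13/18) = -173/729, f(-11/18) = -1751/1458, f(-0.5) = -2.
T_9 = (Δu/2)·[f(u_0) + 2f(u_1) + ... + 2f(u_{8}) + f(u_9)].
Sum ≈ 3.7685.

3.7685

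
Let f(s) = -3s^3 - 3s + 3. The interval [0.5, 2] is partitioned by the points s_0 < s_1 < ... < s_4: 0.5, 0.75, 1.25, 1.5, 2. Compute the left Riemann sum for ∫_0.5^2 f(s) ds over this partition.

Subinterval widths: 0.25, 0.5, 0.25, 0.5.
Left endpoints: 0.5, 0.75, 1.25, 1.5.
f(0.5) = 1.125, f(0.75) = -0.515625, f(1.25) = -6.609375, f(1.5) = -11.625.
Sum = Σ Δs_i · f(s_i).
Sum = -7.44140625.

-7.44140625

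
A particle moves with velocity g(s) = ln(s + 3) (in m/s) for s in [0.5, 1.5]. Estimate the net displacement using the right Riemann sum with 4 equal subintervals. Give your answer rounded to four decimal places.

1.4148

Δs = (1.5 − 0.5)/4 = 0.25.
Right endpoints: 0.75, 1, 1.25, 1.5.
g(0.75) ≈ 1.3218, g(1) ≈ 1.3863, g(1.25) ≈ 1.4469, g(1.5) ≈ 1.5041.
Sum = Δs · [g(0.75) + g(1) + g(1.25) + g(1.5)].
Sum ≈ 1.4148.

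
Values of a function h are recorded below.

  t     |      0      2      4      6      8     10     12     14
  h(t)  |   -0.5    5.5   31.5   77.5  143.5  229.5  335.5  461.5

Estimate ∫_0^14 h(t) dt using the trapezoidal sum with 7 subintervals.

2107

Δt = 2.
T_7 = (2/2)·[(-0.5) + 2·5.5 + 2·31.5 + 2·77.5 + 2·143.5 + 2·229.5 + 2·335.5 + 461.5] = 2107.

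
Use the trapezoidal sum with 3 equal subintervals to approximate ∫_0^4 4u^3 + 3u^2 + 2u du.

368

Δu = (4 − 0)/3 = 4/3.
f(0) = 0, f(4/3) = 472/27, f(8/3) = 2768/27, f(4) = 312.
T_3 = (Δu/2)·[f(u_0) + 2f(u_1) + 2f(u_2) + f(u_3)].
Sum = 368.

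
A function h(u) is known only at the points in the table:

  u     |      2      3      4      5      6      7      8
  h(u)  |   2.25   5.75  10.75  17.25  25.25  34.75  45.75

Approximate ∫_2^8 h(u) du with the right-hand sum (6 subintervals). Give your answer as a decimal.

Δu = 1.
Sum = 1·[5.75 + 10.75 + 17.25 + 25.25 + 34.75 + 45.75] = 139.5.

139.5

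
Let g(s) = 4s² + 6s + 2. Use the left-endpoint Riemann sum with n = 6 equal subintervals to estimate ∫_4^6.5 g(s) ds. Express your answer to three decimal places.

339.873

Δs = (6.5 − 4)/6 = 5/12.
Left endpoints: 4, 53/12, 29/6, 5.25, 17/3, 73/12.
g(4) = 90, g(53/12) = 3835/36, g(29/6) = 1120/9, g(5.25) = 143.75, g(17/3) = 1480/9, g(73/12) = 6715/36.
Sum = Δs · [g(4) + g(53/12) + g(29/6) + ...].
Sum ≈ 339.873.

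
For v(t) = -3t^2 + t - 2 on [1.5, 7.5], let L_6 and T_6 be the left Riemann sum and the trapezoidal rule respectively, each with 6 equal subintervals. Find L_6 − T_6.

78

L_6 = -328.5.
T_6 = -406.5.
L_6 − T_6 = 78.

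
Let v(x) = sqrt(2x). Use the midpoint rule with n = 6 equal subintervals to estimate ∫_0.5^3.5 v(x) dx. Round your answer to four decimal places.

Δx = (3.5 − 0.5)/6 = 0.5.
Midpoints: 0.75, 1.25, 1.75, 2.25, 2.75, 3.25.
v(0.75) ≈ 1.2247, v(1.25) ≈ 1.5811, v(1.75) ≈ 1.8708, v(2.25) ≈ 2.1213, v(2.75) ≈ 2.3452, v(3.25) ≈ 2.5495.
Sum = Δx · [v(0.75) + v(1.25) + v(1.75) + ...].
Sum ≈ 5.8464.

5.8464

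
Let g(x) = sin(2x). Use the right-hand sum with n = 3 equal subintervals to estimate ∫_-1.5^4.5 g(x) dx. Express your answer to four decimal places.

Δx = (4.5 − (-1.5))/3 = 2.
Right endpoints: 0.5, 2.5, 4.5.
g(0.5) ≈ 0.8415, g(2.5) ≈ -0.9589, g(4.5) ≈ 0.4121.
Sum = Δx · [g(0.5) + g(2.5) + g(4.5)].
Sum ≈ 0.5893.

0.5893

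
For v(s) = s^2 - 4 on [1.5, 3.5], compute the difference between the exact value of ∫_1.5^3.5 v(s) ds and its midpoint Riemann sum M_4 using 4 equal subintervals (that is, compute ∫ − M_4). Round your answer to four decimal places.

Exact integral: ∫_1.5^3.5 v(s) ds ≈ 5.166667.
M_4 = 5.125.
Error ≈ 5.166667 − 5.125 ≈ 0.0417.

0.0417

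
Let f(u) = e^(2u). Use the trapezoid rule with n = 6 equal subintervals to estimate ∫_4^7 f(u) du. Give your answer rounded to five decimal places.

648982.24797

Δu = (7 − 4)/6 = 0.5.
f(4) ≈ 2980.95799, f(4.5) ≈ 8103.08393, f(5) ≈ 22026.46579, f(5.5) ≈ 59874.14172, f(6) ≈ 162754.79142, f(6.5) ≈ 442413.39201, f(7) ≈ 1202604.28416.
T_6 = (Δu/2)·[f(u_0) + 2f(u_1) + ... + 2f(u_{5}) + f(u_6)].
Sum ≈ 648982.24797.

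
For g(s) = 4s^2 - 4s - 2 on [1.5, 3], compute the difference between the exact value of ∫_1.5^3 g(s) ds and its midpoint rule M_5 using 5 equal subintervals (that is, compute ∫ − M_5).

Exact integral: ∫_1.5^3 g(s) ds = 15.
M_5 = 14.955.
Error = 15 − 14.955 = 0.045.

0.045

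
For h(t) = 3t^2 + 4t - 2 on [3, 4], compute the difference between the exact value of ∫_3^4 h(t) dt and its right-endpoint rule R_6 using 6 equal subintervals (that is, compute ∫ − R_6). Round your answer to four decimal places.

-2.0972

Exact integral: ∫_3^4 h(t) dt = 49.
R_6 ≈ 51.097222.
Error ≈ 49 − 51.097222 ≈ -2.0972.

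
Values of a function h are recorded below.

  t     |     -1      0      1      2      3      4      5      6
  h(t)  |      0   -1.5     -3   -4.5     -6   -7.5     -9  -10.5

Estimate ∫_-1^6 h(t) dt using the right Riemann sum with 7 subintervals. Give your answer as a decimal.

-42

Δt = 1.
Sum = 1·[(-1.5) + (-3) + (-4.5) + (-6) + (-7.5) + (-9) + (-10.5)] = -42.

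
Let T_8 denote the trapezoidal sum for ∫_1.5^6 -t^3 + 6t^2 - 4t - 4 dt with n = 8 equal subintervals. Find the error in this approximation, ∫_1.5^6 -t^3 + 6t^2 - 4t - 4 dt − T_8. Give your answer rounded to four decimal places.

Exact integral: ∫_1.5^6 f(t) dt = 17.015625.
T_8 ≈ 15.769775.
Error ≈ 17.015625 − 15.769775 ≈ 1.2458.

1.2458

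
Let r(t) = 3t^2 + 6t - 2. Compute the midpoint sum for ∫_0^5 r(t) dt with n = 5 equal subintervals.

188.75

Δt = (5 − 0)/5 = 1.
Midpoints: 0.5, 1.5, 2.5, 3.5, 4.5.
r(0.5) = 1.75, r(1.5) = 13.75, r(2.5) = 31.75, r(3.5) = 55.75, r(4.5) = 85.75.
Sum = Δt · [r(0.5) + r(1.5) + r(2.5) + r(3.5) + r(4.5)].
Sum = 188.75.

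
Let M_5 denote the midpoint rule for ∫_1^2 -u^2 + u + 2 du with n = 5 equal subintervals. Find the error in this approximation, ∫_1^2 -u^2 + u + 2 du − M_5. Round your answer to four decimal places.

-0.0033

Exact integral: ∫_1^2 f(u) du ≈ 1.166667.
M_5 = 1.17.
Error ≈ 1.166667 − 1.17 ≈ -0.0033.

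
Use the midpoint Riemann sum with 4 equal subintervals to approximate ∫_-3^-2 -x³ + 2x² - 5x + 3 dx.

44.3671875

Δx = (-2 − (-3))/4 = 0.25.
Midpoints: -2.875, -2.625, -2.375, -2.125.
f(-2.875) = 29527/512, f(-2.625) = 24573/512, f(-2.375) = 20251/512, f(-2.125) = 16513/512.
Sum = Δx · [f(-2.875) + f(-2.625) + f(-2.375) + f(-2.125)].
Sum = 44.3671875.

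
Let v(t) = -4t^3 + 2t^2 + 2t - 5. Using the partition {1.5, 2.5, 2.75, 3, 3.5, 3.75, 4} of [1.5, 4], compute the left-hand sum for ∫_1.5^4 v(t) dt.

-166.21875

Subinterval widths: 1, 0.25, 0.25, 0.5, 0.25, 0.25.
Left endpoints: 1.5, 2.5, 2.75, 3, 3.5, 3.75.
v(1.5) = -11, v(2.5) = -50, v(2.75) = -67.5625, v(3) = -89, v(3.5) = -145, v(3.75) = -180.3125.
Sum = Σ Δt_i · v(t_i).
Sum = -166.21875.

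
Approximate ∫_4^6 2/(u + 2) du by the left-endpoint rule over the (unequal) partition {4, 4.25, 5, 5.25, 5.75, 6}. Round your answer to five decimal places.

0.59721

Subinterval widths: 0.25, 0.75, 0.25, 0.5, 0.25.
Left endpoints: 4, 4.25, 5, 5.25, 5.75.
f(4) = 1/3, f(4.25) = 0.32, f(5) = 2/7, f(5.25) = 8/29, f(5.75) = 8/31.
Sum = Σ Δu_i · f(u_i).
Sum ≈ 0.59721.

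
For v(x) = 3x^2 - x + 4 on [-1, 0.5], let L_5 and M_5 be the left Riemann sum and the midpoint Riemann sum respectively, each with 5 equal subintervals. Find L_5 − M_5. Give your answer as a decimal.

L_5 = 8.13.
M_5 = 7.46625.
L_5 − M_5 = 0.66375.

0.66375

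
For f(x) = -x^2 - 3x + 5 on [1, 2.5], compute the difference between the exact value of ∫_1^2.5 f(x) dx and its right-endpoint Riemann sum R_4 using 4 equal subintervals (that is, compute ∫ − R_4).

1.86328125

Exact integral: ∫_1^2.5 f(x) dx = -5.25.
R_4 = -7.11328125.
Error = -5.25 − (-7.11328125) = 1.86328125.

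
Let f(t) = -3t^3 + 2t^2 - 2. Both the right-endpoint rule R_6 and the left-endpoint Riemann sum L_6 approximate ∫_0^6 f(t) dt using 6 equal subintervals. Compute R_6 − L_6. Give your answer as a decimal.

R_6 = -1153.
L_6 = -577.
R_6 − L_6 = -576.

-576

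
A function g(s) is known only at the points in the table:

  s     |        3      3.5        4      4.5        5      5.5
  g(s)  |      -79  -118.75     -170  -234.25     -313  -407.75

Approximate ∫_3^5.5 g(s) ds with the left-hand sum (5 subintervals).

-457.5

Δs = 0.5.
Sum = 0.5·[(-79) + (-118.75) + (-170) + (-234.25) + (-313)] = -457.5.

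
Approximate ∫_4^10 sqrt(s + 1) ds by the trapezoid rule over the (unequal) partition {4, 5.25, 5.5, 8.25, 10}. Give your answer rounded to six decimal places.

16.841962

Subinterval widths: 1.25, 0.25, 2.75, 1.75.
f(4) ≈ 2.236068, f(5.25) ≈ 2.500000, f(5.5) ≈ 2.549510, f(8.25) ≈ 3.041381, f(10) ≈ 3.316625.
On each subinterval the trapezoid contributes (Δs_i/2)·[f(s_{i-1}) + f(s_i)].
Sum ≈ 16.841962.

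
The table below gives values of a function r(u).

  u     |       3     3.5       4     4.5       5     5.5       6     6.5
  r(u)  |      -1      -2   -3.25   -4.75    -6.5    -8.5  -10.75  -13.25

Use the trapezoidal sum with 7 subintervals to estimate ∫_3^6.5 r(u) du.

-21.4375

Δu = 0.5.
T_7 = (0.5/2)·[(-1) + 2·(-2) + 2·(-3.25) + 2·(-4.75) + 2·(-6.5) + 2·(-8.5) + 2·(-10.75) + (-13.25)] = -21.4375.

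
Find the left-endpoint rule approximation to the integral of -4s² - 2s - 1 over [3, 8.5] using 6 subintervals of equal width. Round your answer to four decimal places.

-733.6644

Δs = (8.5 − 3)/6 = 11/12.
Left endpoints: 3, 47/12, 29/6, 5.75, 20/3, 91/12.
f(3) = -43, f(47/12) = -2527/36, f(29/6) = -937/9, f(5.75) = -144.75, f(20/3) = -1729/9, f(91/12) = -8863/36.
Sum = Δs · [f(3) + f(47/12) + f(29/6) + ...].
Sum ≈ -733.6644.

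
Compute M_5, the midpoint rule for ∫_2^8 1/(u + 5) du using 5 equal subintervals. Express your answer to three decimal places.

Δu = (8 − 2)/5 = 1.2.
Midpoints: 2.6, 3.8, 5, 6.2, 7.4.
f(2.6) = 5/38, f(3.8) = 5/44, f(5) = 0.1, f(6.2) = 5/56, f(7.4) = 5/62.
Sum = Δu · [f(2.6) + f(3.8) + f(5) + f(6.2) + f(7.4)].
Sum ≈ 0.618.

0.618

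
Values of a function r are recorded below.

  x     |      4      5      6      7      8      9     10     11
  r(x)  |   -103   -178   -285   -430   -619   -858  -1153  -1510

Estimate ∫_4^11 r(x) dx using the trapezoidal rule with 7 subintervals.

-4329.5

Δx = 1.
T_7 = (1/2)·[(-103) + 2·(-178) + 2·(-285) + 2·(-430) + 2·(-619) + 2·(-858) + 2·(-1153) + (-1510)] = -4329.5.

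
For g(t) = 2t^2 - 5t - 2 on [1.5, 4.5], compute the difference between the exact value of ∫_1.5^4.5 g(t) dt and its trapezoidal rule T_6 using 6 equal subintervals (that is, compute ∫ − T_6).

-0.25

Exact integral: ∫_1.5^4.5 g(t) dt = 7.5.
T_6 = 7.75.
Error = 7.5 − 7.75 = -0.25.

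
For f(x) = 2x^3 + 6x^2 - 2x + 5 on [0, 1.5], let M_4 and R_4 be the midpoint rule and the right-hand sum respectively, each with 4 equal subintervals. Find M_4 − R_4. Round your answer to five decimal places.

-3.78809

M_4 ≈ 14.3466797.
R_4 ≈ 18.1347656.
M_4 − R_4 ≈ -3.78809.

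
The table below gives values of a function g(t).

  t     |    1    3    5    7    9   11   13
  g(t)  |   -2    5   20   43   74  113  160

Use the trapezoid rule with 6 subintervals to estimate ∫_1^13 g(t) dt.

Δt = 2.
T_6 = (2/2)·[(-2) + 2·5 + 2·20 + 2·43 + 2·74 + 2·113 + 160] = 668.

668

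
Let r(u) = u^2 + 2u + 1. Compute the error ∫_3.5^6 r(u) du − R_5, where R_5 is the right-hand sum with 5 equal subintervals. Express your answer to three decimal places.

Exact integral: ∫_3.5^6 r(u) du ≈ 83.95833.
R_5 = 91.25.
Error ≈ 83.95833 − 91.25 ≈ -7.292.

-7.292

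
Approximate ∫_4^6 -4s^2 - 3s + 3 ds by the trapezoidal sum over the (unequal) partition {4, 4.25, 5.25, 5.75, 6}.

-227.4375

Subinterval widths: 0.25, 1, 0.5, 0.25.
f(4) = -73, f(4.25) = -82, f(5.25) = -123, f(5.75) = -146.5, f(6) = -159.
On each subinterval the trapezoid contributes (Δs_i/2)·[f(s_{i-1}) + f(s_i)].
Sum = -227.4375.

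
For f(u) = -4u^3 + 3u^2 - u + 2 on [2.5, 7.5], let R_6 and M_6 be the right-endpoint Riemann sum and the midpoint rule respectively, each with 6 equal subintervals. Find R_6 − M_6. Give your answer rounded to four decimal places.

R_6 ≈ -3383.402778.
M_6 ≈ -2717.256944.
R_6 − M_6 ≈ -666.1458.

-666.1458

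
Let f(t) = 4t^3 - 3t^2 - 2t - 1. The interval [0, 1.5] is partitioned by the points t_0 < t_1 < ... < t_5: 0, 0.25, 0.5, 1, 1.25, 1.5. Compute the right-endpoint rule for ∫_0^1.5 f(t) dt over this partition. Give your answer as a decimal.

Subinterval widths: 0.25, 0.25, 0.5, 0.25, 0.25.
Right endpoints: 0.25, 0.5, 1, 1.25, 1.5.
f(0.25) = -1.625, f(0.5) = -2.25, f(1) = -2, f(1.25) = -0.375, f(1.5) = 2.75.
Sum = Σ Δt_i · f(t_i).
Sum = -1.375.

-1.375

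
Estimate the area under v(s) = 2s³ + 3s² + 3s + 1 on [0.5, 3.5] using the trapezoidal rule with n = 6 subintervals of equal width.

Δs = (3.5 − 0.5)/6 = 0.5.
v(0.5) = 3.5, v(1) = 9, v(1.5) = 19, v(2) = 35, v(2.5) = 58.5, v(3) = 91, v(3.5) = 134.
T_6 = (Δs/2)·[v(s_0) + 2v(s_1) + ... + 2v(s_{5}) + v(s_6)].
Sum = 140.625.

140.625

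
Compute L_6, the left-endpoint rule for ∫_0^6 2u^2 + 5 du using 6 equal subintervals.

140

Δu = (6 − 0)/6 = 1.
Left endpoints: 0, 1, 2, 3, 4, 5.
f(0) = 5, f(1) = 7, f(2) = 13, f(3) = 23, f(4) = 37, f(5) = 55.
Sum = Δu · [f(0) + f(1) + f(2) + ...].
Sum = 140.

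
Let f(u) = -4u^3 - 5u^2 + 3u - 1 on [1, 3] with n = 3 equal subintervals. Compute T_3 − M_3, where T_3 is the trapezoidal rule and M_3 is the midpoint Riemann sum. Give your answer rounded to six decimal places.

-6.444444

T_3 ≈ -117.62962963.
M_3 ≈ -111.18518519.
T_3 − M_3 ≈ -6.444444.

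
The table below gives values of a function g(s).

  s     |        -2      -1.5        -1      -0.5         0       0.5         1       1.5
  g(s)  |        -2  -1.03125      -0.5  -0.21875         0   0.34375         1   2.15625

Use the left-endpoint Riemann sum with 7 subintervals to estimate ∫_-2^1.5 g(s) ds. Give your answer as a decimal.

Δs = 0.5.
Sum = 0.5·[(-2) + (-1.03125) + (-0.5) + (-0.21875) + 0 + 0.34375 + 1] = -1.203125.

-1.203125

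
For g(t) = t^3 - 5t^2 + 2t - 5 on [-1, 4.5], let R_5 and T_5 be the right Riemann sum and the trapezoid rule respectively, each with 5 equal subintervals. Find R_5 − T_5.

R_5 = -55.4675.
T_5 = -59.24875.
R_5 − T_5 = 3.78125.

3.78125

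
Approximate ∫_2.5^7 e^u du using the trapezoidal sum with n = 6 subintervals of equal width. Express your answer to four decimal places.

1134.8140

Δu = (7 − 2.5)/6 = 0.75.
f(2.5) ≈ 12.1825, f(3.25) ≈ 25.7903, f(4) ≈ 54.5982, f(4.75) ≈ 115.5843, f(5.5) ≈ 244.6919, f(6.25) ≈ 518.0128, f(7) ≈ 1096.6332.
T_6 = (Δu/2)·[f(u_0) + 2f(u_1) + ... + 2f(u_{5}) + f(u_6)].
Sum ≈ 1134.8140.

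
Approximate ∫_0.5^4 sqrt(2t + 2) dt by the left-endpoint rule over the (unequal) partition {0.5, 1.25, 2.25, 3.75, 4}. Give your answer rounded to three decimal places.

8.015

Subinterval widths: 0.75, 1, 1.5, 0.25.
Left endpoints: 0.5, 1.25, 2.25, 3.75.
f(0.5) ≈ 1.732, f(1.25) ≈ 2.121, f(2.25) ≈ 2.550, f(3.75) ≈ 3.082.
Sum = Σ Δt_i · f(t_i).
Sum ≈ 8.015.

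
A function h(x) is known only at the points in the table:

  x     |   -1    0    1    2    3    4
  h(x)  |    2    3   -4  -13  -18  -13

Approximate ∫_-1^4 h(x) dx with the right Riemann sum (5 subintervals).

-45

Δx = 1.
Sum = 1·[3 + (-4) + (-13) + (-18) + (-13)] = -45.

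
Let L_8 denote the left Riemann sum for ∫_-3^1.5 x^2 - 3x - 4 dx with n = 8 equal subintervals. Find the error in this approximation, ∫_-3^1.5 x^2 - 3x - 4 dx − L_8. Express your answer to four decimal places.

Exact integral: ∫_-3^1.5 f(x) dx = 2.25.
L_8 ≈ 8.182617.
Error ≈ 2.25 − 8.182617 ≈ -5.9326.

-5.9326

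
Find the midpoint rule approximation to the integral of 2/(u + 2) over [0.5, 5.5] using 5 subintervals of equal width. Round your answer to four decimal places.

Δu = (5.5 − 0.5)/5 = 1.
Midpoints: 1, 2, 3, 4, 5.
f(1) = 2/3, f(2) = 0.5, f(3) = 0.4, f(4) = 1/3, f(5) = 2/7.
Sum = Δu · [f(1) + f(2) + f(3) + f(4) + f(5)].
Sum ≈ 2.1857.

2.1857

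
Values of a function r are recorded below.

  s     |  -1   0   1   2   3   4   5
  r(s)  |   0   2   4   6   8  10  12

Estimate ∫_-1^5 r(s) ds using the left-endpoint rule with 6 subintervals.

30

Δs = 1.
Sum = 1·[0 + 2 + 4 + 6 + 8 + 10] = 30.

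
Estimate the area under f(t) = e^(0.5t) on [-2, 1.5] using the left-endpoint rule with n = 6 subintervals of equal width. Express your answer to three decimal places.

Δt = (1.5 − (-2))/6 = 7/12.
Left endpoints: -2, -17/12, -5/6, -0.25, 1/3, 11/12.
f(-2) ≈ 0.368, f(-17/12) ≈ 0.492, f(-5/6) ≈ 0.659, f(-0.25) ≈ 0.882, f(1/3) ≈ 1.181, f(11/12) ≈ 1.581.
Sum = Δt · [f(-2) + f(-17/12) + f(-5/6) + ...].
Sum ≈ 3.013.

3.013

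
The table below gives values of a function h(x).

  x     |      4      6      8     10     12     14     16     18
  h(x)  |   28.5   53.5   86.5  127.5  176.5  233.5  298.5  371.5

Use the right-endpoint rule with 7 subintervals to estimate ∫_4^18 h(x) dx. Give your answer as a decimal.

Δx = 2.
Sum = 2·[53.5 + 86.5 + 127.5 + 176.5 + 233.5 + 298.5 + 371.5] = 2695.

2695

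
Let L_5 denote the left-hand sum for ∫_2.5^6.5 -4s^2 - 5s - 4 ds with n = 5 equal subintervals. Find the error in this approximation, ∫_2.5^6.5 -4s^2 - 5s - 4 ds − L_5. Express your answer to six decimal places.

-63.893333

Exact integral: ∫_2.5^6.5 f(s) ds ≈ -451.33333333.
L_5 = -387.44.
Error ≈ -451.33333333 − (-387.44) ≈ -63.893333.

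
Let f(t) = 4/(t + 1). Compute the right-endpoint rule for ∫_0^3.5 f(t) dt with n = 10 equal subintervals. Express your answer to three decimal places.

5.510

Δt = (3.5 − 0)/10 = 0.35.
Right endpoints: 0.35, 0.7, 1.05, 1.4, 1.75, 2.1, 2.45, 2.8, 3.15, 3.5.
f(0.35) = 80/27, f(0.7) = 40/17, f(1.05) = 80/41, f(1.4) = 5/3, f(1.75) = 16/11, f(2.1) = 40/31, f(2.45) = 80/69, f(2.8) = 20/19, f(3.15) = 80/83, f(3.5) = 8/9.
Sum = Δt · [f(0.35) + f(0.7) + f(1.05) + ...].
Sum ≈ 5.510.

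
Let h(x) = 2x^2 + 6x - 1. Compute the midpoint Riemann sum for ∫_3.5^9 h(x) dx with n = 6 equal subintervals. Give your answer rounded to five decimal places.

Δx = (9 − 3.5)/6 = 11/12.
Midpoints: 95/24, 4.875, 139/24, 161/24, 7.625, 205/24.
h(95/24) = 15577/288, h(4.875) = 75.78125, h(139/24) = 29041/288, h(161/24) = 37225/288, h(7.625) = 161.03125, h(205/24) = 56497/288.
Sum = Δx · [h(95/24) + h(4.875) + h(139/24) + ...].
Sum ≈ 657.39641.

657.39641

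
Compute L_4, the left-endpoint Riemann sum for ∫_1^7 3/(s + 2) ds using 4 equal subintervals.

3.85

Δs = (7 − 1)/4 = 1.5.
Left endpoints: 1, 2.5, 4, 5.5.
f(1) = 1, f(2.5) = 2/3, f(4) = 0.5, f(5.5) = 0.4.
Sum = Δs · [f(1) + f(2.5) + f(4) + f(5.5)].
Sum = 3.85.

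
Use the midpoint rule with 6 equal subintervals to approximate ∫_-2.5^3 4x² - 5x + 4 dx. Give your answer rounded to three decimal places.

70.418

Δx = (3 − (-2.5))/6 = 11/12.
Midpoints: -49/24, -1.125, -5/24, 17/24, 1.625, 61/24.
f(-49/24) = 4447/144, f(-1.125) = 14.6875, f(-5/24) = 751/144, f(17/24) = 355/144, f(1.625) = 6.4375, f(61/24) = 2467/144.
Sum = Δx · [f(-49/24) + f(-1.125) + f(-5/24) + ...].
Sum ≈ 70.418.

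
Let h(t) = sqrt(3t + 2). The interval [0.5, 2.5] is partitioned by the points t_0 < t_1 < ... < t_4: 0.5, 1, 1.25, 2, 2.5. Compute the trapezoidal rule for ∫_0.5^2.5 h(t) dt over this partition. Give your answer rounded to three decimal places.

5.044

Subinterval widths: 0.5, 0.25, 0.75, 0.5.
h(0.5) ≈ 1.871, h(1) ≈ 2.236, h(1.25) ≈ 2.398, h(2) ≈ 2.828, h(2.5) ≈ 3.082.
On each subinterval the trapezoid contributes (Δt_i/2)·[h(t_{i-1}) + h(t_i)].
Sum ≈ 5.044.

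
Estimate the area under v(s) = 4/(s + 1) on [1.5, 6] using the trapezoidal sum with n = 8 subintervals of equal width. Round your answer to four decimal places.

Δs = (6 − 1.5)/8 = 0.5625.
v(1.5) = 1.6, v(2.0625) = 64/49, v(2.625) = 32/29, v(3.1875) = 64/67, v(3.75) = 16/19, v(4.3125) = 64/85, v(4.875) = 32/47, v(5.4375) = 64/103, v(6) = 4/7.
T_8 = (Δs/2)·[v(s_0) + 2v(s_1) + ... + 2v(s_{7}) + v(s_8)].
Sum ≈ 4.1331.

4.1331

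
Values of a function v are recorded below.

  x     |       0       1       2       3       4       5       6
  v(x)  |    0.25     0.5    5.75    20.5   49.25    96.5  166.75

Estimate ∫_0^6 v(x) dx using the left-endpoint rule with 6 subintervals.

Δx = 1.
Sum = 1·[0.25 + 0.5 + 5.75 + 20.5 + 49.25 + 96.5] = 172.75.

172.75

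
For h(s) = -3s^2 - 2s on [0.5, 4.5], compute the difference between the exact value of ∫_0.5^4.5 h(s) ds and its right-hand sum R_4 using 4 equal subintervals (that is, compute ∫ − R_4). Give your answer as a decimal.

Exact integral: ∫_0.5^4.5 h(s) ds = -111.
R_4 = -147.
Error = -111 − (-147) = 36.

36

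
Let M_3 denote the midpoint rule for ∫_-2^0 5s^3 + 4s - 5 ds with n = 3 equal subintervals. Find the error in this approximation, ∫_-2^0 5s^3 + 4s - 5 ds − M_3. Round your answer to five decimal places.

-1.11111

Exact integral: ∫_-2^0 f(s) ds = -38.
M_3 ≈ -36.8888889.
Error ≈ -38 − (-36.8888889) ≈ -1.11111.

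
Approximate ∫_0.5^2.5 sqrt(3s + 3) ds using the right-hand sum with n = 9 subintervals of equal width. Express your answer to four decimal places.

5.5629

Δs = (2.5 − 0.5)/9 = 2/9.
Right endpoints: 13/18, 17/18, 7/6, 25/18, 29/18, 11/6, 37/18, 41/18, 2.5.
f(13/18) ≈ 2.2730, f(17/18) ≈ 2.4152, f(7/6) ≈ 2.5495, f(25/18) ≈ 2.6771, f(29/18) ≈ 2.7988, f(11/6) ≈ 2.9155, f(37/18) ≈ 3.0277, f(41/18) ≈ 3.1358, f(2.5) ≈ 3.2404.
Sum = Δs · [f(13/18) + f(17/18) + f(7/6) + ...].
Sum ≈ 5.5629.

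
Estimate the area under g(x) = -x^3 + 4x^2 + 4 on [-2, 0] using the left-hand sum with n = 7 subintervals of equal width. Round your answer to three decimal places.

26.286

Δx = (0 − (-2))/7 = 2/7.
Left endpoints: -2, -12/7, -10/7, -8/7, -6/7, -4/7, -2/7.
g(-2) = 28, g(-12/7) = 7132/343, g(-10/7) = 5172/343, g(-8/7) = 3676/343, g(-6/7) = 2596/343, g(-4/7) = 1884/343, g(-2/7) = 1492/343.
Sum = Δx · [g(-2) + g(-12/7) + g(-10/7) + ...].
Sum ≈ 26.286.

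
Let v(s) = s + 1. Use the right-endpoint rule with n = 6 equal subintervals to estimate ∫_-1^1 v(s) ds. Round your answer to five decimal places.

Δs = (1 − (-1))/6 = 1/3.
Right endpoints: -2/3, -1/3, 0, 1/3, 2/3, 1.
v(-2/3) = 1/3, v(-1/3) = 2/3, v(0) = 1, v(1/3) = 4/3, v(2/3) = 5/3, v(1) = 2.
Sum = Δs · [v(-2/3) + v(-1/3) + v(0) + ...].
Sum ≈ 2.33333.

2.33333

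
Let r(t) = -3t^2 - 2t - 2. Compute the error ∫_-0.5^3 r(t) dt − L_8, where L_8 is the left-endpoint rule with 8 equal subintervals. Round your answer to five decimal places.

Exact integral: ∫_-0.5^3 r(t) dt = -42.875.
L_8 ≈ -35.9365234.
Error ≈ -42.875 − (-35.9365234) ≈ -6.93848.

-6.93848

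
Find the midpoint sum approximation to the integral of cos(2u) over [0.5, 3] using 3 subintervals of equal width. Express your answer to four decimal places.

-0.6310

Δu = (3 − 0.5)/3 = 5/6.
Midpoints: 11/12, 1.75, 31/12.
f(11/12) ≈ -0.2595, f(1.75) ≈ -0.9365, f(31/12) ≈ 0.4388.
Sum = Δu · [f(11/12) + f(1.75) + f(31/12)].
Sum ≈ -0.6310.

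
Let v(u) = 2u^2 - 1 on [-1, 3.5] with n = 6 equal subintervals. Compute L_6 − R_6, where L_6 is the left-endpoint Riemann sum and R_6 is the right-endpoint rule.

-16.875

L_6 = 17.15625.
R_6 = 34.03125.
L_6 − R_6 = -16.875.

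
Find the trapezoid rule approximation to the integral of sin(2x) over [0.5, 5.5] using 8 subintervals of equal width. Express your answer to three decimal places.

Δx = (5.5 − 0.5)/8 = 0.625.
f(0.5) ≈ 0.841, f(1.125) ≈ 0.778, f(1.75) ≈ -0.351, f(2.375) ≈ -0.999, f(3) ≈ -0.279, f(3.625) ≈ 0.823, f(4.25) ≈ 0.798, f(4.875) ≈ -0.320, f(5.5) ≈ -1.000.
T_8 = (Δx/2)·[f(x_0) + 2f(x_1) + ... + 2f(x_{7}) + f(x_8)].
Sum ≈ 0.232.

0.232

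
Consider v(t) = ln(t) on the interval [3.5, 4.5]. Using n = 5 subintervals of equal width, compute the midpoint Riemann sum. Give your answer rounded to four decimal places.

1.3838

Δt = (4.5 − 3.5)/5 = 0.2.
Midpoints: 3.6, 3.8, 4, 4.2, 4.4.
v(3.6) ≈ 1.2809, v(3.8) ≈ 1.3350, v(4) ≈ 1.3863, v(4.2) ≈ 1.4351, v(4.4) ≈ 1.4816.
Sum = Δt · [v(3.6) + v(3.8) + v(4) + v(4.2) + v(4.4)].
Sum ≈ 1.3838.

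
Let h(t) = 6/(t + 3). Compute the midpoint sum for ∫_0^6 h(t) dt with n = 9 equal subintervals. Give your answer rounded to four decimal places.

Δt = (6 − 0)/9 = 2/3.
Midpoints: 1/3, 1, 5/3, 7/3, 3, 11/3, 13/3, 5, 17/3.
h(1/3) = 1.8, h(1) = 1.5, h(5/3) = 9/7, h(7/3) = 1.125, h(3) = 1, h(11/3) = 0.9, h(13/3) = 9/11, h(5) = 0.75, h(17/3) = 9/13.
Sum = Δt · [h(1/3) + h(1) + h(5/3) + ...].
Sum ≈ 6.5808.

6.5808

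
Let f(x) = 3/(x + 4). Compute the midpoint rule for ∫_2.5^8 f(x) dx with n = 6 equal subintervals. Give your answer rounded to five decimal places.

Δx = (8 − 2.5)/6 = 11/12.
Midpoints: 71/24, 3.875, 115/24, 137/24, 6.625, 181/24.
f(71/24) = 72/167, f(3.875) = 8/21, f(115/24) = 72/211, f(137/24) = 72/233, f(6.625) = 24/85, f(181/24) = 72/277.
Sum = Δx · [f(71/24) + f(3.875) + f(115/24) + ...].
Sum ≈ 1.83756.

1.83756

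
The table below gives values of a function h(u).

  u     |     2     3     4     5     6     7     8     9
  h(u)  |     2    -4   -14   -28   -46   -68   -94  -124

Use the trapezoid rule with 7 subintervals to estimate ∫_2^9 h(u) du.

Δu = 1.
T_7 = (1/2)·[2 + 2·(-4) + 2·(-14) + 2·(-28) + 2·(-46) + 2·(-68) + 2·(-94) + (-124)] = -315.

-315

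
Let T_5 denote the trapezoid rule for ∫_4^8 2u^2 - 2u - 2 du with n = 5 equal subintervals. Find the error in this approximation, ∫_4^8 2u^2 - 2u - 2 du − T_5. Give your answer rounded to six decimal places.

Exact integral: ∫_4^8 f(u) du ≈ 242.66666667.
T_5 = 243.52.
Error ≈ 242.66666667 − 243.52 ≈ -0.853333.

-0.853333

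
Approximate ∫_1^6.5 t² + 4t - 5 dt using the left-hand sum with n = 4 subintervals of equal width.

Δt = (6.5 − 1)/4 = 1.375.
Left endpoints: 1, 2.375, 3.75, 5.125.
f(1) = 0, f(2.375) = 10.140625, f(3.75) = 24.0625, f(5.125) = 41.765625.
Sum = Δt · [f(1) + f(2.375) + f(3.75) + f(5.125)].
Sum = 104.45703125.

104.45703125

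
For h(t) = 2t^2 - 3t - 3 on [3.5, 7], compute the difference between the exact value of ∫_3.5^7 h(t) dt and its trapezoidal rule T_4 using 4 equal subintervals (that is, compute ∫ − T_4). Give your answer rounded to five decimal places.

Exact integral: ∫_3.5^7 h(t) dt ≈ 134.4583333.
T_4 = 135.3515625.
Error ≈ 134.4583333 − 135.3515625 ≈ -0.89323.

-0.89323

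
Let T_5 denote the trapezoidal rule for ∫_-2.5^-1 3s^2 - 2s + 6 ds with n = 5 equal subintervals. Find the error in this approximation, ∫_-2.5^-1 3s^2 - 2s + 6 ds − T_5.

-0.0675

Exact integral: ∫_-2.5^-1 f(s) ds = 28.875.
T_5 = 28.9425.
Error = 28.875 − 28.9425 = -0.0675.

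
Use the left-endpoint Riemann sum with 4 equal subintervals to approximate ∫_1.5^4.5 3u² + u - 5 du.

61.21875

Δu = (4.5 − 1.5)/4 = 0.75.
Left endpoints: 1.5, 2.25, 3, 3.75.
f(1.5) = 3.25, f(2.25) = 12.4375, f(3) = 25, f(3.75) = 40.9375.
Sum = Δu · [f(1.5) + f(2.25) + f(3) + f(3.75)].
Sum = 61.21875.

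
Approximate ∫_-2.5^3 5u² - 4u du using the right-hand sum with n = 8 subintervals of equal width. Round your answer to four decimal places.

64.8721

Δu = (3 − (-2.5))/8 = 0.6875.
Right endpoints: -1.8125, -1.125, -0.4375, 0.25, 0.9375, 1.625, 2.3125, 3.
f(-1.8125) = 23.67578125, f(-1.125) = 10.828125, f(-0.4375) = 2.70703125, f(0.25) = -0.6875, f(0.9375) = 0.64453125, f(1.625) = 6.703125, f(2.3125) = 17.48828125, f(3) = 33.
Sum = Δu · [f(-1.8125) + f(-1.125) + f(-0.4375) + ...].
Sum ≈ 64.8721.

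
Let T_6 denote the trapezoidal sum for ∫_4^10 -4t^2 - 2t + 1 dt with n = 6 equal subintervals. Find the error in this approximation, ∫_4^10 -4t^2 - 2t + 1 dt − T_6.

4

Exact integral: ∫_4^10 f(t) dt = -1326.
T_6 = -1330.
Error = -1326 − (-1330) = 4.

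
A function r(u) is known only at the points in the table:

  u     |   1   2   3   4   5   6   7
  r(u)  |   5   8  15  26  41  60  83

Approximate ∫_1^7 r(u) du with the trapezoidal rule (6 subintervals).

Δu = 1.
T_6 = (1/2)·[5 + 2·8 + 2·15 + 2·26 + 2·41 + 2·60 + 83] = 194.

194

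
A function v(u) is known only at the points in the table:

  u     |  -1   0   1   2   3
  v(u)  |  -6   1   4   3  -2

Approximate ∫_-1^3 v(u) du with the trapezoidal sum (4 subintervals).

4

Δu = 1.
T_4 = (1/2)·[(-6) + 2·1 + 2·4 + 2·3 + (-2)] = 4.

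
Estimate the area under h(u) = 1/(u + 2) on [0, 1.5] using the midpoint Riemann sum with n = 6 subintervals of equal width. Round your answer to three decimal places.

Δu = (1.5 − 0)/6 = 0.25.
Midpoints: 0.125, 0.375, 0.625, 0.875, 1.125, 1.375.
h(0.125) = 8/17, h(0.375) = 8/19, h(0.625) = 8/21, h(0.875) = 8/23, h(1.125) = 0.32, h(1.375) = 8/27.
Sum = Δu · [h(0.125) + h(0.375) + h(0.625) + ...].
Sum ≈ 0.559.

0.559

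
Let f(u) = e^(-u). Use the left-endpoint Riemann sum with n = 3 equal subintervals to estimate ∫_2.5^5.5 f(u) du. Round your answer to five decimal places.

0.12339

Δu = (5.5 − 2.5)/3 = 1.
Left endpoints: 2.5, 3.5, 4.5.
f(2.5) ≈ 0.08208, f(3.5) ≈ 0.03020, f(4.5) ≈ 0.01111.
Sum = Δu · [f(2.5) + f(3.5) + f(4.5)].
Sum ≈ 0.12339.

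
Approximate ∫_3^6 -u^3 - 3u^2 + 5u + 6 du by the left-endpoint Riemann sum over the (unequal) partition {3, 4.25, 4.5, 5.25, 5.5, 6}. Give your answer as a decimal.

Subinterval widths: 1.25, 0.25, 0.75, 0.25, 0.5.
Left endpoints: 3, 4.25, 4.5, 5.25, 5.5.
f(3) = -33, f(4.25) = -103.703125, f(4.5) = -123.375, f(5.25) = -195.140625, f(5.5) = -223.625.
Sum = Σ Δu_i · f(u_i).
Sum = -320.3046875.

-320.3046875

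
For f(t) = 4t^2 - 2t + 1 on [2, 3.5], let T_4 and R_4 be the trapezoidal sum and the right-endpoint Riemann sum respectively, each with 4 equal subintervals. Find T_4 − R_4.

-5.625

T_4 = 39.890625.
R_4 = 45.515625.
T_4 − R_4 = -5.625.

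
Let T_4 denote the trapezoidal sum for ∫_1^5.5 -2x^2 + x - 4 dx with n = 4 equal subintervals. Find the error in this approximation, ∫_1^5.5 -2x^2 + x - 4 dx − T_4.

1.8984375

Exact integral: ∫_1^5.5 f(x) dx = -113.625.
T_4 = -115.5234375.
Error = -113.625 − (-115.5234375) = 1.8984375.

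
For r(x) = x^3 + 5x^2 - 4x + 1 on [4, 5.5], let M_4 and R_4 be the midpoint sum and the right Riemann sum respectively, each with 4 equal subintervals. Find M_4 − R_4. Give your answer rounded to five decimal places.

-32.44482

M_4 ≈ 308.0522461.
R_4 ≈ 340.4970703.
M_4 − R_4 ≈ -32.44482.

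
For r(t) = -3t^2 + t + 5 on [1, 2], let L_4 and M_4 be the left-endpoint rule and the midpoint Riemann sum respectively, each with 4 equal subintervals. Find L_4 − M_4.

L_4 = 0.46875.
M_4 = -0.484375.
L_4 − M_4 = 0.953125.

0.953125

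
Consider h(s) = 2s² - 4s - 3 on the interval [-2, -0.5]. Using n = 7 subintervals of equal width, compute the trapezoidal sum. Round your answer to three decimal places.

8.273

Δs = (-0.5 − (-2))/7 = 3/14.
h(-2) = 13, h(-25/14) = 1031/98, h(-11/7) = 403/49, h(-19/14) = 599/98, h(-8/7) = 205/49, h(-13/14) = 239/98, h(-5/7) = 43/49, h(-0.5) = -0.5.
T_7 = (Δs/2)·[h(s_0) + 2h(s_1) + ... + 2h(s_{6}) + h(s_7)].
Sum ≈ 8.273.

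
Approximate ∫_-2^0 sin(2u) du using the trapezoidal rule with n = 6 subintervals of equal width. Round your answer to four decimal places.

-0.7960

Δu = (0 − (-2))/6 = 1/3.
f(-2) ≈ 0.7568, f(-5/3) ≈ 0.1906, f(-4/3) ≈ -0.4573, f(-1) ≈ -0.9093, f(-2/3) ≈ -0.9719, f(-1/3) ≈ -0.6184, f(0) ≈ 0.0000.
T_6 = (Δu/2)·[f(u_0) + 2f(u_1) + ... + 2f(u_{5}) + f(u_6)].
Sum ≈ -0.7960.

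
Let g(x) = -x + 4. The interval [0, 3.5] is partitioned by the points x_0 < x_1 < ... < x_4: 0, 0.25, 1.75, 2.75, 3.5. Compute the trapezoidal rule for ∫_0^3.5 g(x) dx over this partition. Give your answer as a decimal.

Subinterval widths: 0.25, 1.5, 1, 0.75.
g(0) = 4, g(0.25) = 3.75, g(1.75) = 2.25, g(2.75) = 1.25, g(3.5) = 0.5.
On each subinterval the trapezoid contributes (Δx_i/2)·[g(x_{i-1}) + g(x_i)].
Sum = 7.875.

7.875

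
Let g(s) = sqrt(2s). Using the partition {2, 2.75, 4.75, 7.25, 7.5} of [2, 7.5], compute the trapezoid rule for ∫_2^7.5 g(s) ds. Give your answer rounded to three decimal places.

Subinterval widths: 0.75, 2, 2.5, 0.25.
g(2) ≈ 2.000, g(2.75) ≈ 2.345, g(4.75) ≈ 3.082, g(7.25) ≈ 3.808, g(7.5) ≈ 3.873.
On each subinterval the trapezoid contributes (Δs_i/2)·[g(s_{i-1}) + g(s_i)].
Sum ≈ 16.630.

16.630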